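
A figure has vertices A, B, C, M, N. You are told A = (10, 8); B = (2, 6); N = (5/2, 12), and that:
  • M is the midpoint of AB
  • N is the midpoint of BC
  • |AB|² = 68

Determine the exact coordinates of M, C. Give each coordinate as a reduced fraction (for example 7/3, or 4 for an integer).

M = (6, 7)
C = (3, 18)

1. M_x = 6  [2·M = A+B = (10, 8)+(2, 6)]
2. M_y = 7  [2·M = A+B = (10, 8)+(2, 6)]
   so M = (6, 7)
3. C_x = 3  [C = 2·N−B = 2·(5/2, 12)−(2, 6)]
4. C_y = 18  [C = 2·N−B = 2·(5/2, 12)−(2, 6)]
   so C = (3, 18)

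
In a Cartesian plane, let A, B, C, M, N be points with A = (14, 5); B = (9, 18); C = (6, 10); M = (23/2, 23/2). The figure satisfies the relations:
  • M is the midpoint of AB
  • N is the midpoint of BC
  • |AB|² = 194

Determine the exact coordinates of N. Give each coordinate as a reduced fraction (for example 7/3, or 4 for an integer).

1. N_x = 15/2  [2·N = B+C = (9, 18)+(6, 10)]
2. N_y = 14  [2·N = B+C = (9, 18)+(6, 10)]
   so N = (15/2, 14)

N = (15/2, 14)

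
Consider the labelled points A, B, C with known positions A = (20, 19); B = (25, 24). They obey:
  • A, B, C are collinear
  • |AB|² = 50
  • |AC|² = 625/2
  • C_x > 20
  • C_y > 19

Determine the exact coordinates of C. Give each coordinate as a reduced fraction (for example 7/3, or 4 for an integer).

C = (65/2, 63/2)

1. C_x = 65/2  [[A, B, C are collinear ⇒ -5x+5y+5=0] ∩ [|C−(20, 19)|²=625/2]]
2. C_y = 63/2  [[A, B, C are collinear ⇒ -5x+5y+5=0] ∩ [|C−(20, 19)|²=625/2]]
   so C = (65/2, 63/2)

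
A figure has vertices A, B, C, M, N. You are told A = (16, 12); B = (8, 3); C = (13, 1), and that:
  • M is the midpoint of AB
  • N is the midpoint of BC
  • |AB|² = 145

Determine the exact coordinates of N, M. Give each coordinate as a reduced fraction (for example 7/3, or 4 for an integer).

N = (21/2, 2)
M = (12, 15/2)

1. M_x = 12  [2·M = A+B = (16, 12)+(8, 3)]
2. M_y = 15/2  [2·M = A+B = (16, 12)+(8, 3)]
   so M = (12, 15/2)
3. N_x = 21/2  [2·N = B+C = (8, 3)+(13, 1)]
4. N_y = 2  [2·N = B+C = (8, 3)+(13, 1)]
   so N = (21/2, 2)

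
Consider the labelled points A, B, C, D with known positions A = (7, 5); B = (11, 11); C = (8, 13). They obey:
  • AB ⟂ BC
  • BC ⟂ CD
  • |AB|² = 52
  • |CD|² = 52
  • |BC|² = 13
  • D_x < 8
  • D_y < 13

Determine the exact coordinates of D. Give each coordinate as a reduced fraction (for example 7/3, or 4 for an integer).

D = (4, 7)

1. D_x = 4  [[BC ⟂ CD ⇒ -3x+2y-2=0] ∩ [|D−(8, 13)|²=52]]
2. D_y = 7  [[BC ⟂ CD ⇒ -3x+2y-2=0] ∩ [|D−(8, 13)|²=52]]
   so D = (4, 7)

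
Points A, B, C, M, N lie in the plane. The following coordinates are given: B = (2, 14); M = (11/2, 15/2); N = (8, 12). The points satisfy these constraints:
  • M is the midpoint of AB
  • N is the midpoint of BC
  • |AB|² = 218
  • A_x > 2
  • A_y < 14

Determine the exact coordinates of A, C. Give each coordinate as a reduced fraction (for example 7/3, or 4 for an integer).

A = (9, 1)
C = (14, 10)

1. A_x = 9  [A = 2·M−B = 2·(11/2, 15/2)−(2, 14)]
2. A_y = 1  [A = 2·M−B = 2·(11/2, 15/2)−(2, 14)]
   so A = (9, 1)
3. C_x = 14  [C = 2·N−B = 2·(8, 12)−(2, 14)]
4. C_y = 10  [C = 2·N−B = 2·(8, 12)−(2, 14)]
   so C = (14, 10)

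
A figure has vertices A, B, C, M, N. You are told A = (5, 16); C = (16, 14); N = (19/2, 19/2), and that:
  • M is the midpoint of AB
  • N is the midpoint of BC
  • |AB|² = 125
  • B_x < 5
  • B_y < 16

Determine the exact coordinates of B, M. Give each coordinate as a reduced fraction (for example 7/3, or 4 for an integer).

1. B_x = 3  [B = 2·N−C = 2·(19/2, 19/2)−(16, 14)]
2. B_y = 5  [B = 2·N−C = 2·(19/2, 19/2)−(16, 14)]
   so B = (3, 5)
3. M_x = 4  [2·M = A+B = (5, 16)+(3, 5)]
4. M_y = 21/2  [2·M = A+B = (5, 16)+(3, 5)]
   so M = (4, 21/2)

B = (3, 5)
M = (4, 21/2)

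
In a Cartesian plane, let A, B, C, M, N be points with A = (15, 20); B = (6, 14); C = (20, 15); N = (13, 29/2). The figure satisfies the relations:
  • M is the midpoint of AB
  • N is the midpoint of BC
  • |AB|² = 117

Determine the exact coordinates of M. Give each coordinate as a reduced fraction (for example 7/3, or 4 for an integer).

1. M_x = 21/2  [2·M = A+B = (15, 20)+(6, 14)]
2. M_y = 17  [2·M = A+B = (15, 20)+(6, 14)]
   so M = (21/2, 17)

M = (21/2, 17)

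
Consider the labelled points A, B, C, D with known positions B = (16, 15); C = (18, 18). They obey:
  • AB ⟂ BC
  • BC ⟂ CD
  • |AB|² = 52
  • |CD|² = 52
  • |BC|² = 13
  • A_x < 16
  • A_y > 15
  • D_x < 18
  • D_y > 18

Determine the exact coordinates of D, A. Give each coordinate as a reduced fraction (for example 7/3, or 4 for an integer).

D = (12, 22)
A = (10, 19)

1. D_x = 12  [[BC ⟂ CD ⇒ 2x+3y-90=0] ∩ [|D−(18, 18)|²=52]]
2. D_y = 22  [[BC ⟂ CD ⇒ 2x+3y-90=0] ∩ [|D−(18, 18)|²=52]]
   so D = (12, 22)
3. A_x = 10  [[AB ⟂ BC ⇒ -2x-3y+77=0] ∩ [|A−(16, 15)|²=52]]
4. A_y = 19  [[AB ⟂ BC ⇒ -2x-3y+77=0] ∩ [|A−(16, 15)|²=52]]
   so A = (10, 19)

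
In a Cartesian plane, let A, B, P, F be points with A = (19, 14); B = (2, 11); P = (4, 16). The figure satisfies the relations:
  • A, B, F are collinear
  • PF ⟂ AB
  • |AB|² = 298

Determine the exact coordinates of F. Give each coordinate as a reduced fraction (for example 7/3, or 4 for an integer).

1. F_x = 1429/298  [[A, B, F are collinear ⇒ 3x-17y+181=0] ∩ [PF ⟂ AB ⇒ -17x-3y+116=0]]
2. F_y = 3425/298  [[A, B, F are collinear ⇒ 3x-17y+181=0] ∩ [PF ⟂ AB ⇒ -17x-3y+116=0]]
   so F = (1429/298, 3425/298)

F = (1429/298, 3425/298)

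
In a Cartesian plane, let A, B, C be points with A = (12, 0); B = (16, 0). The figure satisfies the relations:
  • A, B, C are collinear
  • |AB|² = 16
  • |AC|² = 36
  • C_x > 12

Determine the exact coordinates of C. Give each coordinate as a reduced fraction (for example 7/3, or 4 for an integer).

C = (18, 0)

1. C_x = 18  [[A, B, C are collinear ⇒ 4y=0] ∩ [|C−(12, 0)|²=36]]
2. C_y = 0  [[A, B, C are collinear ⇒ 4y=0] ∩ [|C−(12, 0)|²=36]]
   so C = (18, 0)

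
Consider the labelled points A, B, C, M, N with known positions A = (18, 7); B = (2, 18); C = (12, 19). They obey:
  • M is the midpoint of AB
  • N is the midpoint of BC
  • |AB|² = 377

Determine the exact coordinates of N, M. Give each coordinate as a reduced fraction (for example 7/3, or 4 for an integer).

1. M_x = 10  [2·M = A+B = (18, 7)+(2, 18)]
2. M_y = 25/2  [2·M = A+B = (18, 7)+(2, 18)]
   so M = (10, 25/2)
3. N_x = 7  [2·N = B+C = (2, 18)+(12, 19)]
4. N_y = 37/2  [2·N = B+C = (2, 18)+(12, 19)]
   so N = (7, 37/2)

N = (7, 37/2)
M = (10, 25/2)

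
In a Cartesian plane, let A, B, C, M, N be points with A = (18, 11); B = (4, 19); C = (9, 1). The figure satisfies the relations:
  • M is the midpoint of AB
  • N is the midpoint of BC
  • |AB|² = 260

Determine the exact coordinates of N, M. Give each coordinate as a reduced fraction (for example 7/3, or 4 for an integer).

N = (13/2, 10)
M = (11, 15)

1. M_x = 11  [2·M = A+B = (18, 11)+(4, 19)]
2. M_y = 15  [2·M = A+B = (18, 11)+(4, 19)]
   so M = (11, 15)
3. N_x = 13/2  [2·N = B+C = (4, 19)+(9, 1)]
4. N_y = 10  [2·N = B+C = (4, 19)+(9, 1)]
   so N = (13/2, 10)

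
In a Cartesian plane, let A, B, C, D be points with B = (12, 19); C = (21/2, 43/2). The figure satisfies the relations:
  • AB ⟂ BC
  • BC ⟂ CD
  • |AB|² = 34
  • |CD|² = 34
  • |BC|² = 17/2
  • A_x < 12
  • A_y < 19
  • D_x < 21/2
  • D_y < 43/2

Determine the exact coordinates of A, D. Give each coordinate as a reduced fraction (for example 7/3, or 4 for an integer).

A = (7, 16)
D = (11/2, 37/2)

1. A_x = 7  [[AB ⟂ BC ⇒ 3/2x-5/2y+59/2=0] ∩ [|A−(12, 19)|²=34]]
2. A_y = 16  [[AB ⟂ BC ⇒ 3/2x-5/2y+59/2=0] ∩ [|A−(12, 19)|²=34]]
   so A = (7, 16)
3. D_x = 11/2  [[BC ⟂ CD ⇒ -3/2x+5/2y-38=0] ∩ [|D−(21/2, 43/2)|²=34]]
4. D_y = 37/2  [[BC ⟂ CD ⇒ -3/2x+5/2y-38=0] ∩ [|D−(21/2, 43/2)|²=34]]
   so D = (11/2, 37/2)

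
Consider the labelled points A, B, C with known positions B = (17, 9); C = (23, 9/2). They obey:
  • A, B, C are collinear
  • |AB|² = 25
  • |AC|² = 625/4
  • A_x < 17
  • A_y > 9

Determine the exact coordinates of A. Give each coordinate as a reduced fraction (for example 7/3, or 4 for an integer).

1. A_x = 13  [[A, B, C are collinear ⇒ 9/2x+6y-261/2=0] ∩ [|A−(17, 9)|²=25]]
2. A_y = 12  [[A, B, C are collinear ⇒ 9/2x+6y-261/2=0] ∩ [|A−(17, 9)|²=25]]
   so A = (13, 12)

A = (13, 12)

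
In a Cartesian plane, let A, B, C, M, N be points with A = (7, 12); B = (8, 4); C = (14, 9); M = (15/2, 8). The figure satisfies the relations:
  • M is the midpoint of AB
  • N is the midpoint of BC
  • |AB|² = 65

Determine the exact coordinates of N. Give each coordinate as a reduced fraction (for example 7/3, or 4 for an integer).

N = (11, 13/2)

1. N_x = 11  [2·N = B+C = (8, 4)+(14, 9)]
2. N_y = 13/2  [2·N = B+C = (8, 4)+(14, 9)]
   so N = (11, 13/2)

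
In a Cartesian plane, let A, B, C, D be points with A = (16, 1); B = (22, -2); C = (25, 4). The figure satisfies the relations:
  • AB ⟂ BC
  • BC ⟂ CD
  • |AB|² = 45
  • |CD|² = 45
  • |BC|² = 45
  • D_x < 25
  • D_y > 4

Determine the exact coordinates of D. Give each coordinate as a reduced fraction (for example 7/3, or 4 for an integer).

D = (19, 7)

1. D_x = 19  [[BC ⟂ CD ⇒ 3x+6y-99=0] ∩ [|D−(25, 4)|²=45]]
2. D_y = 7  [[BC ⟂ CD ⇒ 3x+6y-99=0] ∩ [|D−(25, 4)|²=45]]
   so D = (19, 7)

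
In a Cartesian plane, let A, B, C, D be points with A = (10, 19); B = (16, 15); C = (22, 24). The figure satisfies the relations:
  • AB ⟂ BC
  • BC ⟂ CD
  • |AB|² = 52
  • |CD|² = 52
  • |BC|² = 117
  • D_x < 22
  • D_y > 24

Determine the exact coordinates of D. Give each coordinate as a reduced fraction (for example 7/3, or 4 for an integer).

1. D_x = 16  [[BC ⟂ CD ⇒ 6x+9y-348=0] ∩ [|D−(22, 24)|²=52]]
2. D_y = 28  [[BC ⟂ CD ⇒ 6x+9y-348=0] ∩ [|D−(22, 24)|²=52]]
   so D = (16, 28)

D = (16, 28)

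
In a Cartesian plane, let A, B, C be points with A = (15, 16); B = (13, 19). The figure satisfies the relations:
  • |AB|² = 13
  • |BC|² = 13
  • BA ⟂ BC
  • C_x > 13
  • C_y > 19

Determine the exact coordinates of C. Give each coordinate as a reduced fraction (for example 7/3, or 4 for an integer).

C = (16, 21)

1. C_x = 16  [[BA ⟂ BC ⇒ 2x-3y+31=0] ∩ [|C−(13, 19)|²=13]]
2. C_y = 21  [[BA ⟂ BC ⇒ 2x-3y+31=0] ∩ [|C−(13, 19)|²=13]]
   so C = (16, 21)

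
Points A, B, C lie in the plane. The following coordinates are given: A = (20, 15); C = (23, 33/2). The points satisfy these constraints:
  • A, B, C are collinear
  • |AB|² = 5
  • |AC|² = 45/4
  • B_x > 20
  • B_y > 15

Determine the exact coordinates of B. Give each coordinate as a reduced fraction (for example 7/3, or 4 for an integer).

1. B_x = 22  [[A, B, C are collinear ⇒ 3/2x-3y+15=0] ∩ [|B−(20, 15)|²=5]]
2. B_y = 16  [[A, B, C are collinear ⇒ 3/2x-3y+15=0] ∩ [|B−(20, 15)|²=5]]
   so B = (22, 16)

B = (22, 16)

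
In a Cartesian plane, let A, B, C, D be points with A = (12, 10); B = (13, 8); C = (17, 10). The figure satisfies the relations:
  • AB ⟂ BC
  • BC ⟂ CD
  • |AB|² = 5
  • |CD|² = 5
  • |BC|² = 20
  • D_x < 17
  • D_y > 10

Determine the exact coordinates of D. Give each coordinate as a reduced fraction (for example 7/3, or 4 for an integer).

1. D_x = 16  [[BC ⟂ CD ⇒ 4x+2y-88=0] ∩ [|D−(17, 10)|²=5]]
2. D_y = 12  [[BC ⟂ CD ⇒ 4x+2y-88=0] ∩ [|D−(17, 10)|²=5]]
   so D = (16, 12)

D = (16, 12)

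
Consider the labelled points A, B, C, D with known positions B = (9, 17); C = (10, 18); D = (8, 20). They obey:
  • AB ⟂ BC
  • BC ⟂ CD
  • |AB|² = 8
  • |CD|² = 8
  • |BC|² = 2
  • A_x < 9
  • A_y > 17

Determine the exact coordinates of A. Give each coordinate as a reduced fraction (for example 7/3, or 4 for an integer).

1. A_x = 7  [[AB ⟂ BC ⇒ -1x-1y+26=0] ∩ [|A−(9, 17)|²=8]]
2. A_y = 19  [[AB ⟂ BC ⇒ -1x-1y+26=0] ∩ [|A−(9, 17)|²=8]]
   so A = (7, 19)

A = (7, 19)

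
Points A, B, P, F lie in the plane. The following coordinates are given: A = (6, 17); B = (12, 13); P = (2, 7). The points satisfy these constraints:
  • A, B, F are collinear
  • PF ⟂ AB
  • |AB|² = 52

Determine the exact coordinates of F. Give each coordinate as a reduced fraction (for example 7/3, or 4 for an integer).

F = (102/13, 205/13)

1. F_x = 102/13  [[A, B, F are collinear ⇒ 4x+6y-126=0] ∩ [PF ⟂ AB ⇒ 6x-4y+16=0]]
2. F_y = 205/13  [[A, B, F are collinear ⇒ 4x+6y-126=0] ∩ [PF ⟂ AB ⇒ 6x-4y+16=0]]
   so F = (102/13, 205/13)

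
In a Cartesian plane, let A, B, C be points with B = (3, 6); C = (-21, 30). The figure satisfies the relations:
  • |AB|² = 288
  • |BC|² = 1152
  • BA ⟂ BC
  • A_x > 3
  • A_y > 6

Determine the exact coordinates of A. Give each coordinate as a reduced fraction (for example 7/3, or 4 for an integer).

1. A_x = 15  [[BA ⟂ BC ⇒ -24x+24y-72=0] ∩ [|A−(3, 6)|²=288]]
2. A_y = 18  [[BA ⟂ BC ⇒ -24x+24y-72=0] ∩ [|A−(3, 6)|²=288]]
   so A = (15, 18)

A = (15, 18)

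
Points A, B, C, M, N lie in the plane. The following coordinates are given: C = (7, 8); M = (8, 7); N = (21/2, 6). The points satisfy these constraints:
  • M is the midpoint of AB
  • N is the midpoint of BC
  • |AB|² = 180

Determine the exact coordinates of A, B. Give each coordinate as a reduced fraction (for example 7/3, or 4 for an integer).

A = (2, 10)
B = (14, 4)

1. B_x = 14  [B = 2·N−C = 2·(21/2, 6)−(7, 8)]
2. B_y = 4  [B = 2·N−C = 2·(21/2, 6)−(7, 8)]
   so B = (14, 4)
3. A_x = 2  [A = 2·M−B = 2·(8, 7)−(14, 4)]
4. A_y = 10  [A = 2·M−B = 2·(8, 7)−(14, 4)]
   so A = (2, 10)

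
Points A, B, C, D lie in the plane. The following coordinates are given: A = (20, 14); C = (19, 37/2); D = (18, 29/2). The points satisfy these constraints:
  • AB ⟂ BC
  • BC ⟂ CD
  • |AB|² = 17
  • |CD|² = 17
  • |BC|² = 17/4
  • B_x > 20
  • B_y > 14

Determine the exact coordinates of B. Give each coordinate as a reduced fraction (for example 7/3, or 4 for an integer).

1. B_x = 21  [[BC ⟂ CD ⇒ 1x+4y-93=0] ∩ [|B−(20, 14)|²=17]]
2. B_y = 18  [[BC ⟂ CD ⇒ 1x+4y-93=0] ∩ [|B−(20, 14)|²=17]]
   so B = (21, 18)

B = (21, 18)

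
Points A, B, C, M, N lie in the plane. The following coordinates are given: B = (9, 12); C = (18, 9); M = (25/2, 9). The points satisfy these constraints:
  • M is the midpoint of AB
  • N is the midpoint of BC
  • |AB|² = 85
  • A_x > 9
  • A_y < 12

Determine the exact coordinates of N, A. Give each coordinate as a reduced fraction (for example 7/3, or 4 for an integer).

1. A_x = 16  [A = 2·M−B = 2·(25/2, 9)−(9, 12)]
2. A_y = 6  [A = 2·M−B = 2·(25/2, 9)−(9, 12)]
   so A = (16, 6)
3. N_x = 27/2  [2·N = B+C = (9, 12)+(18, 9)]
4. N_y = 21/2  [2·N = B+C = (9, 12)+(18, 9)]
   so N = (27/2, 21/2)

N = (27/2, 21/2)
A = (16, 6)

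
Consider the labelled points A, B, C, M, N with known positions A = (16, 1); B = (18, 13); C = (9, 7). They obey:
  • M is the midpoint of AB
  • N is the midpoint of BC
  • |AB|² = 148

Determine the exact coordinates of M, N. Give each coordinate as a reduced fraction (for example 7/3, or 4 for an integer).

1. M_x = 17  [2·M = A+B = (16, 1)+(18, 13)]
2. M_y = 7  [2·M = A+B = (16, 1)+(18, 13)]
   so M = (17, 7)
3. N_x = 27/2  [2·N = B+C = (18, 13)+(9, 7)]
4. N_y = 10  [2·N = B+C = (18, 13)+(9, 7)]
   so N = (27/2, 10)

M = (17, 7)
N = (27/2, 10)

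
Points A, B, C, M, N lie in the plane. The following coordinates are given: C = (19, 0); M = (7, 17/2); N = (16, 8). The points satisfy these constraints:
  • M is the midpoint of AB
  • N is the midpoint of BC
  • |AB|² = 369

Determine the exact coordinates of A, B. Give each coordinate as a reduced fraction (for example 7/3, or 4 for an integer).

1. B_x = 13  [B = 2·N−C = 2·(16, 8)−(19, 0)]
2. B_y = 16  [B = 2·N−C = 2·(16, 8)−(19, 0)]
   so B = (13, 16)
3. A_x = 1  [A = 2·M−B = 2·(7, 17/2)−(13, 16)]
4. A_y = 1  [A = 2·M−B = 2·(7, 17/2)−(13, 16)]
   so A = (1, 1)

A = (1, 1)
B = (13, 16)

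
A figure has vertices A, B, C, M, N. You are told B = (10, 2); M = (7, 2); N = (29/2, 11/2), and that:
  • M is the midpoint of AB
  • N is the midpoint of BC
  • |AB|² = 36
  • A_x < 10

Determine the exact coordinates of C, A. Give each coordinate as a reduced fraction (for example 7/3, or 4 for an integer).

1. A_x = 4  [A = 2·M−B = 2·(7, 2)−(10, 2)]
2. A_y = 2  [A = 2·M−B = 2·(7, 2)−(10, 2)]
   so A = (4, 2)
3. C_x = 19  [C = 2·N−B = 2·(29/2, 11/2)−(10, 2)]
4. C_y = 9  [C = 2·N−B = 2·(29/2, 11/2)−(10, 2)]
   so C = (19, 9)

C = (19, 9)
A = (4, 2)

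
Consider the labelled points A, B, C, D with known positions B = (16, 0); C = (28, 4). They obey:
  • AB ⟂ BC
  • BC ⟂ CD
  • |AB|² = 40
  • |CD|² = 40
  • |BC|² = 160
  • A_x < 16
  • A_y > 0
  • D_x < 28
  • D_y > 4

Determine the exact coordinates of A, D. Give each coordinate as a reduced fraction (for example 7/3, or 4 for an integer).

A = (14, 6)
D = (26, 10)

1. A_x = 14  [[AB ⟂ BC ⇒ -12x-4y+192=0] ∩ [|A−(16, 0)|²=40]]
2. A_y = 6  [[AB ⟂ BC ⇒ -12x-4y+192=0] ∩ [|A−(16, 0)|²=40]]
   so A = (14, 6)
3. D_x = 26  [[BC ⟂ CD ⇒ 12x+4y-352=0] ∩ [|D−(28, 4)|²=40]]
4. D_y = 10  [[BC ⟂ CD ⇒ 12x+4y-352=0] ∩ [|D−(28, 4)|²=40]]
   so D = (26, 10)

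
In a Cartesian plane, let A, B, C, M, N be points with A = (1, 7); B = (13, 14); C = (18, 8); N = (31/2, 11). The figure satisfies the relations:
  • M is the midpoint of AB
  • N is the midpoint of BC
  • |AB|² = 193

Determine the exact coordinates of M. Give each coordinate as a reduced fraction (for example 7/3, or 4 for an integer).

M = (7, 21/2)

1. M_x = 7  [2·M = A+B = (1, 7)+(13, 14)]
2. M_y = 21/2  [2·M = A+B = (1, 7)+(13, 14)]
   so M = (7, 21/2)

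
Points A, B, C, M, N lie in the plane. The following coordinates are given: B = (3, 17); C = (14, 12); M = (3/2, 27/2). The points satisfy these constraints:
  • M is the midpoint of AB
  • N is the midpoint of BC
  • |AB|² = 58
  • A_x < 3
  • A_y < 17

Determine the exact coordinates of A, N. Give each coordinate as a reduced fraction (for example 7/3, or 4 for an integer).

1. A_x = 0  [A = 2·M−B = 2·(3/2, 27/2)−(3, 17)]
2. A_y = 10  [A = 2·M−B = 2·(3/2, 27/2)−(3, 17)]
   so A = (0, 10)
3. N_x = 17/2  [2·N = B+C = (3, 17)+(14, 12)]
4. N_y = 29/2  [2·N = B+C = (3, 17)+(14, 12)]
   so N = (17/2, 29/2)

A = (0, 10)
N = (17/2, 29/2)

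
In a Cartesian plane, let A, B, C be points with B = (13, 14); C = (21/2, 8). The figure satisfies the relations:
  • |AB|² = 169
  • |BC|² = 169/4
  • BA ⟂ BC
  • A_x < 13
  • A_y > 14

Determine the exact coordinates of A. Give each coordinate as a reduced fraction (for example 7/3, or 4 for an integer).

1. A_x = 1  [[BA ⟂ BC ⇒ -5/2x-6y+233/2=0] ∩ [|A−(13, 14)|²=169]]
2. A_y = 19  [[BA ⟂ BC ⇒ -5/2x-6y+233/2=0] ∩ [|A−(13, 14)|²=169]]
   so A = (1, 19)

A = (1, 19)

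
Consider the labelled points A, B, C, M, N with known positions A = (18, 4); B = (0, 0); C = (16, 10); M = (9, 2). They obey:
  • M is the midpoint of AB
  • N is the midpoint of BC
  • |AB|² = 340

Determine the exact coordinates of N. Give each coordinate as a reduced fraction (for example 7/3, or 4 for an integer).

1. N_x = 8  [2·N = B+C = (0, 0)+(16, 10)]
2. N_y = 5  [2·N = B+C = (0, 0)+(16, 10)]
   so N = (8, 5)

N = (8, 5)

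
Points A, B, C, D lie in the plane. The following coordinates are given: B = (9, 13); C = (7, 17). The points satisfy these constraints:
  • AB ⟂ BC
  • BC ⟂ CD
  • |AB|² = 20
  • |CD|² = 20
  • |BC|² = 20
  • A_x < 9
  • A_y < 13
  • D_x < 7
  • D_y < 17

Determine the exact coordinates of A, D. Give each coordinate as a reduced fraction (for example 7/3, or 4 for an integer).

1. A_x = 5  [[AB ⟂ BC ⇒ 2x-4y+34=0] ∩ [|A−(9, 13)|²=20]]
2. A_y = 11  [[AB ⟂ BC ⇒ 2x-4y+34=0] ∩ [|A−(9, 13)|²=20]]
   so A = (5, 11)
3. D_x = 3  [[BC ⟂ CD ⇒ -2x+4y-54=0] ∩ [|D−(7, 17)|²=20]]
4. D_y = 15  [[BC ⟂ CD ⇒ -2x+4y-54=0] ∩ [|D−(7, 17)|²=20]]
   so D = (3, 15)

A = (5, 11)
D = (3, 15)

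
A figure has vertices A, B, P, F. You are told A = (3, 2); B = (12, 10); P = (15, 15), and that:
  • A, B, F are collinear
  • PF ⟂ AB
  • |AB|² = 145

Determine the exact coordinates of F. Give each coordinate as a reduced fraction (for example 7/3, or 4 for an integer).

F = (2343/145, 1986/145)

1. F_x = 2343/145  [[A, B, F are collinear ⇒ -8x+9y+6=0] ∩ [PF ⟂ AB ⇒ 9x+8y-255=0]]
2. F_y = 1986/145  [[A, B, F are collinear ⇒ -8x+9y+6=0] ∩ [PF ⟂ AB ⇒ 9x+8y-255=0]]
   so F = (2343/145, 1986/145)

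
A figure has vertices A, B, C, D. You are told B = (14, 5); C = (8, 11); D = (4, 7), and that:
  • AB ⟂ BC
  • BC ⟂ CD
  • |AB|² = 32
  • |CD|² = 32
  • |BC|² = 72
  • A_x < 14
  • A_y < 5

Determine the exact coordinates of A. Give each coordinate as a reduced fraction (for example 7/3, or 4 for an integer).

1. A_x = 10  [[AB ⟂ BC ⇒ 6x-6y-54=0] ∩ [|A−(14, 5)|²=32]]
2. A_y = 1  [[AB ⟂ BC ⇒ 6x-6y-54=0] ∩ [|A−(14, 5)|²=32]]
   so A = (10, 1)

A = (10, 1)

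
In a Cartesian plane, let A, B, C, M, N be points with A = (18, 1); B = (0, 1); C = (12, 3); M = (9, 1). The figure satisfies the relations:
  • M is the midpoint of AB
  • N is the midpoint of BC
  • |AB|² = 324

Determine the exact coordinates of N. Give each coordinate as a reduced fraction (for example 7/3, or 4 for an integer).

1. N_x = 6  [2·N = B+C = (0, 1)+(12, 3)]
2. N_y = 2  [2·N = B+C = (0, 1)+(12, 3)]
   so N = (6, 2)

N = (6, 2)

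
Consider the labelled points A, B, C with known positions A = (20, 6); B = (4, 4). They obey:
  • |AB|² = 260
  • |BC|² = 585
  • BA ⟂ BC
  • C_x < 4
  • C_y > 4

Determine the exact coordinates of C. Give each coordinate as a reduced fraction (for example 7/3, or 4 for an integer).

1. C_x = 1  [[BA ⟂ BC ⇒ 16x+2y-72=0] ∩ [|C−(4, 4)|²=585]]
2. C_y = 28  [[BA ⟂ BC ⇒ 16x+2y-72=0] ∩ [|C−(4, 4)|²=585]]
   so C = (1, 28)

C = (1, 28)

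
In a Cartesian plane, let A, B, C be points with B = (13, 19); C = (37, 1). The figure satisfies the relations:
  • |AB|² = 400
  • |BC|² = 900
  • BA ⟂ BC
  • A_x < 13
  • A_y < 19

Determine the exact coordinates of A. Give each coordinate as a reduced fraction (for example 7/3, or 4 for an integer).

1. A_x = 1  [[BA ⟂ BC ⇒ 24x-18y+30=0] ∩ [|A−(13, 19)|²=400]]
2. A_y = 3  [[BA ⟂ BC ⇒ 24x-18y+30=0] ∩ [|A−(13, 19)|²=400]]
   so A = (1, 3)

A = (1, 3)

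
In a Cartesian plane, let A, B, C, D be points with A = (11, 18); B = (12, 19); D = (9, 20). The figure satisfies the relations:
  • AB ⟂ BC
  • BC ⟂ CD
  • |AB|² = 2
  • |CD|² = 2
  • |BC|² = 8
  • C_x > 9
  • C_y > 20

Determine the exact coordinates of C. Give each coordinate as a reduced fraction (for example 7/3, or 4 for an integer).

1. C_x = 10  [[AB ⟂ BC ⇒ 1x+1y-31=0] ∩ [|C−(9, 20)|²=2]]
2. C_y = 21  [[AB ⟂ BC ⇒ 1x+1y-31=0] ∩ [|C−(9, 20)|²=2]]
   so C = (10, 21)

C = (10, 21)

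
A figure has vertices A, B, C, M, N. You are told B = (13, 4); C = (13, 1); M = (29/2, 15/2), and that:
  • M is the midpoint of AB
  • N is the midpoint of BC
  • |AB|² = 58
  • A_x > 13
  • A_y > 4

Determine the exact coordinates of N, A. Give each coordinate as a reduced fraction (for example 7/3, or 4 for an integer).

N = (13, 5/2)
A = (16, 11)

1. A_x = 16  [A = 2·M−B = 2·(29/2, 15/2)−(13, 4)]
2. A_y = 11  [A = 2·M−B = 2·(29/2, 15/2)−(13, 4)]
   so A = (16, 11)
3. N_x = 13  [2·N = B+C = (13, 4)+(13, 1)]
4. N_y = 5/2  [2·N = B+C = (13, 4)+(13, 1)]
   so N = (13, 5/2)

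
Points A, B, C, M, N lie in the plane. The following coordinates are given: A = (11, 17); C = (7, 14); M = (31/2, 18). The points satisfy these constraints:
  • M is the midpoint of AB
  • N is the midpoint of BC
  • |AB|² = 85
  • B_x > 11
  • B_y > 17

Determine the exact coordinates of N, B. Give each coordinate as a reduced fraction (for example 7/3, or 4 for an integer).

1. B_x = 20  [B = 2·M−A = 2·(31/2, 18)−(11, 17)]
2. B_y = 19  [B = 2·M−A = 2·(31/2, 18)−(11, 17)]
   so B = (20, 19)
3. N_x = 27/2  [2·N = B+C = (20, 19)+(7, 14)]
4. N_y = 33/2  [2·N = B+C = (20, 19)+(7, 14)]
   so N = (27/2, 33/2)

N = (27/2, 33/2)
B = (20, 19)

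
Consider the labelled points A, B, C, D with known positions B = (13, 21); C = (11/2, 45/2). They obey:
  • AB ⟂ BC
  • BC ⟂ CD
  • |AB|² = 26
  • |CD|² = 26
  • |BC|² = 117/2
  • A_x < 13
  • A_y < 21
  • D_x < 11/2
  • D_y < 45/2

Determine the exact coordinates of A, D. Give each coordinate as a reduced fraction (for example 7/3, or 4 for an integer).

A = (12, 16)
D = (9/2, 35/2)

1. A_x = 12  [[AB ⟂ BC ⇒ 15/2x-3/2y-66=0] ∩ [|A−(13, 21)|²=26]]
2. A_y = 16  [[AB ⟂ BC ⇒ 15/2x-3/2y-66=0] ∩ [|A−(13, 21)|²=26]]
   so A = (12, 16)
3. D_x = 9/2  [[BC ⟂ CD ⇒ -15/2x+3/2y+15/2=0] ∩ [|D−(11/2, 45/2)|²=26]]
4. D_y = 35/2  [[BC ⟂ CD ⇒ -15/2x+3/2y+15/2=0] ∩ [|D−(11/2, 45/2)|²=26]]
   so D = (9/2, 35/2)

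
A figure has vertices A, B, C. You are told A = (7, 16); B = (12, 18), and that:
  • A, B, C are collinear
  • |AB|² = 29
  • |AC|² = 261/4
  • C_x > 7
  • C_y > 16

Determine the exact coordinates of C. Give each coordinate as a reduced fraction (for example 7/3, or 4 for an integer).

C = (29/2, 19)

1. C_x = 29/2  [[A, B, C are collinear ⇒ -2x+5y-66=0] ∩ [|C−(7, 16)|²=261/4]]
2. C_y = 19  [[A, B, C are collinear ⇒ -2x+5y-66=0] ∩ [|C−(7, 16)|²=261/4]]
   so C = (29/2, 19)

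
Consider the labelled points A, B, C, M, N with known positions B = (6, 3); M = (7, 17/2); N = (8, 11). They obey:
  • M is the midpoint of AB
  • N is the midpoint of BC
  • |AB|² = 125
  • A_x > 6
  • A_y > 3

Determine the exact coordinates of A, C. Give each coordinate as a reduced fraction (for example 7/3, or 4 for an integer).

1. A_x = 8  [A = 2·M−B = 2·(7, 17/2)−(6, 3)]
2. A_y = 14  [A = 2·M−B = 2·(7, 17/2)−(6, 3)]
   so A = (8, 14)
3. C_x = 10  [C = 2·N−B = 2·(8, 11)−(6, 3)]
4. C_y = 19  [C = 2·N−B = 2·(8, 11)−(6, 3)]
   so C = (10, 19)

A = (8, 14)
C = (10, 19)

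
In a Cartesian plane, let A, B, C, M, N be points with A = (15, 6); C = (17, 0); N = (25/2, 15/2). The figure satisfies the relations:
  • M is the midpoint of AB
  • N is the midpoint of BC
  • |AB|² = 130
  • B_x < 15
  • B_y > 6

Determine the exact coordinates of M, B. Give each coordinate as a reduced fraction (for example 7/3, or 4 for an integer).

1. B_x = 8  [B = 2·N−C = 2·(25/2, 15/2)−(17, 0)]
2. B_y = 15  [B = 2·N−C = 2·(25/2, 15/2)−(17, 0)]
   so B = (8, 15)
3. M_x = 23/2  [2·M = A+B = (15, 6)+(8, 15)]
4. M_y = 21/2  [2·M = A+B = (15, 6)+(8, 15)]
   so M = (23/2, 21/2)

M = (23/2, 21/2)
B = (8, 15)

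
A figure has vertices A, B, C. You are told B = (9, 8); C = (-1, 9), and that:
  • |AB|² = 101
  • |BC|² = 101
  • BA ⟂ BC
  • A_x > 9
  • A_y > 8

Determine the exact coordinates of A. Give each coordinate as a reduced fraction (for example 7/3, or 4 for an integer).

A = (10, 18)

1. A_x = 10  [[BA ⟂ BC ⇒ -10x+1y+82=0] ∩ [|A−(9, 8)|²=101]]
2. A_y = 18  [[BA ⟂ BC ⇒ -10x+1y+82=0] ∩ [|A−(9, 8)|²=101]]
   so A = (10, 18)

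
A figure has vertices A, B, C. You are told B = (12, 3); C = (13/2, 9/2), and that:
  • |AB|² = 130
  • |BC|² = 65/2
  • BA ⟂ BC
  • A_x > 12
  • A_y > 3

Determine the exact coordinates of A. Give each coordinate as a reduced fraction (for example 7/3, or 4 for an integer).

1. A_x = 15  [[BA ⟂ BC ⇒ -11/2x+3/2y+123/2=0] ∩ [|A−(12, 3)|²=130]]
2. A_y = 14  [[BA ⟂ BC ⇒ -11/2x+3/2y+123/2=0] ∩ [|A−(12, 3)|²=130]]
   so A = (15, 14)

A = (15, 14)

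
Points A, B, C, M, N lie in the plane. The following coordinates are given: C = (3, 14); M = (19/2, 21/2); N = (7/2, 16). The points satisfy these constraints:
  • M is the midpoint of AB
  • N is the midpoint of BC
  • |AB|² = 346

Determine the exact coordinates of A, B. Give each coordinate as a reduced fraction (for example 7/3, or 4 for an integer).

A = (15, 3)
B = (4, 18)

1. B_x = 4  [B = 2·N−C = 2·(7/2, 16)−(3, 14)]
2. B_y = 18  [B = 2·N−C = 2·(7/2, 16)−(3, 14)]
   so B = (4, 18)
3. A_x = 15  [A = 2·M−B = 2·(19/2, 21/2)−(4, 18)]
4. A_y = 3  [A = 2·M−B = 2·(19/2, 21/2)−(4, 18)]
   so A = (15, 3)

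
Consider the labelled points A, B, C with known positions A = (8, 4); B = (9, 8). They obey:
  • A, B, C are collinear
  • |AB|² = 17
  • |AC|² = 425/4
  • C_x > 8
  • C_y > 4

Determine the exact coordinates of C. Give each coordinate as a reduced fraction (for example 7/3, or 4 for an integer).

1. C_x = 21/2  [[A, B, C are collinear ⇒ -4x+1y+28=0] ∩ [|C−(8, 4)|²=425/4]]
2. C_y = 14  [[A, B, C are collinear ⇒ -4x+1y+28=0] ∩ [|C−(8, 4)|²=425/4]]
   so C = (21/2, 14)

C = (21/2, 14)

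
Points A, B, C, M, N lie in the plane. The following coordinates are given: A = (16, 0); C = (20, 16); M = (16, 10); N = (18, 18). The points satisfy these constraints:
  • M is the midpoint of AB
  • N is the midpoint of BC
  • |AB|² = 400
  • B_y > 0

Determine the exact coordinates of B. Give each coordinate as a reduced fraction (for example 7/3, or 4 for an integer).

B = (16, 20)

1. B_x = 16  [B = 2·M−A = 2·(16, 10)−(16, 0)]
2. B_y = 20  [B = 2·M−A = 2·(16, 10)−(16, 0)]
   so B = (16, 20)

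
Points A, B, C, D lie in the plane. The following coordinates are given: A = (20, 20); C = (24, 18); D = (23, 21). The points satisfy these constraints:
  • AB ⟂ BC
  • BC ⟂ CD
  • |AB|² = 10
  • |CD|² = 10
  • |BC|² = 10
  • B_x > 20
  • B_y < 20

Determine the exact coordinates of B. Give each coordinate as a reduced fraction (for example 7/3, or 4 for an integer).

1. B_x = 21  [[BC ⟂ CD ⇒ 1x-3y+30=0] ∩ [|B−(20, 20)|²=10]]
2. B_y = 17  [[BC ⟂ CD ⇒ 1x-3y+30=0] ∩ [|B−(20, 20)|²=10]]
   so B = (21, 17)

B = (21, 17)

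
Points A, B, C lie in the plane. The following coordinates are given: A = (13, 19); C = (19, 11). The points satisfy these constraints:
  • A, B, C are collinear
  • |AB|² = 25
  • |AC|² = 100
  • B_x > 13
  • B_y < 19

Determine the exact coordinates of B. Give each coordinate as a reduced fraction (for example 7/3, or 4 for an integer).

1. B_x = 16  [[A, B, C are collinear ⇒ -8x-6y+218=0] ∩ [|B−(13, 19)|²=25]]
2. B_y = 15  [[A, B, C are collinear ⇒ -8x-6y+218=0] ∩ [|B−(13, 19)|²=25]]
   so B = (16, 15)

B = (16, 15)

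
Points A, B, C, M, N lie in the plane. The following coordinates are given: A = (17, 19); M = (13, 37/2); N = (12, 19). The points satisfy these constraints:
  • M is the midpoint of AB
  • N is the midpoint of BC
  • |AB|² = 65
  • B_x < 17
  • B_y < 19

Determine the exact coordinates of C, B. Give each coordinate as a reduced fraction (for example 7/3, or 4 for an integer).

C = (15, 20)
B = (9, 18)

1. B_x = 9  [B = 2·M−A = 2·(13, 37/2)−(17, 19)]
2. B_y = 18  [B = 2·M−A = 2·(13, 37/2)−(17, 19)]
   so B = (9, 18)
3. C_x = 15  [C = 2·N−B = 2·(12, 19)−(9, 18)]
4. C_y = 20  [C = 2·N−B = 2·(12, 19)−(9, 18)]
   so C = (15, 20)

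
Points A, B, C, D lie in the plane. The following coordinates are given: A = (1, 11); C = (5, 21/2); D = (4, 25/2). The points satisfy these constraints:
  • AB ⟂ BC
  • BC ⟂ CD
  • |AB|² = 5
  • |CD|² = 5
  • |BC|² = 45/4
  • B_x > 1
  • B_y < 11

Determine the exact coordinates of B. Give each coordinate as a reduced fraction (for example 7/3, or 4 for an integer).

1. B_x = 2  [[BC ⟂ CD ⇒ 1x-2y+16=0] ∩ [|B−(1, 11)|²=5]]
2. B_y = 9  [[BC ⟂ CD ⇒ 1x-2y+16=0] ∩ [|B−(1, 11)|²=5]]
   so B = (2, 9)

B = (2, 9)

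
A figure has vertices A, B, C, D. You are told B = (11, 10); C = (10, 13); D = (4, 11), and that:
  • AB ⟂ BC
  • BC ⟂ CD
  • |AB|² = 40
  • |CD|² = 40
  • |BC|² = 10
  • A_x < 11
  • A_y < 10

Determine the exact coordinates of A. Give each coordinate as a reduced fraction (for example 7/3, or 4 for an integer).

A = (5, 8)

1. A_x = 5  [[AB ⟂ BC ⇒ 1x-3y+19=0] ∩ [|A−(11, 10)|²=40]]
2. A_y = 8  [[AB ⟂ BC ⇒ 1x-3y+19=0] ∩ [|A−(11, 10)|²=40]]
   so A = (5, 8)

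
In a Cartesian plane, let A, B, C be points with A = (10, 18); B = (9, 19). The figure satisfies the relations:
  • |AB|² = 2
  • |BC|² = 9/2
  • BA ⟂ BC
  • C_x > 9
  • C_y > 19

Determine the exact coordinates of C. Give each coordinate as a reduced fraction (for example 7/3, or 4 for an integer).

C = (21/2, 41/2)

1. C_x = 21/2  [[BA ⟂ BC ⇒ 1x-1y+10=0] ∩ [|C−(9, 19)|²=9/2]]
2. C_y = 41/2  [[BA ⟂ BC ⇒ 1x-1y+10=0] ∩ [|C−(9, 19)|²=9/2]]
   so C = (21/2, 41/2)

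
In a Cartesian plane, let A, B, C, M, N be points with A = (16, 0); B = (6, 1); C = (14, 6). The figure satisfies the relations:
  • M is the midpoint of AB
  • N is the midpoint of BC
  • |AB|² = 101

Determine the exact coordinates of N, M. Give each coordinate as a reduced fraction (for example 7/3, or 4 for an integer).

N = (10, 7/2)
M = (11, 1/2)

1. M_x = 11  [2·M = A+B = (16, 0)+(6, 1)]
2. M_y = 1/2  [2·M = A+B = (16, 0)+(6, 1)]
   so M = (11, 1/2)
3. N_x = 10  [2·N = B+C = (6, 1)+(14, 6)]
4. N_y = 7/2  [2·N = B+C = (6, 1)+(14, 6)]
   so N = (10, 7/2)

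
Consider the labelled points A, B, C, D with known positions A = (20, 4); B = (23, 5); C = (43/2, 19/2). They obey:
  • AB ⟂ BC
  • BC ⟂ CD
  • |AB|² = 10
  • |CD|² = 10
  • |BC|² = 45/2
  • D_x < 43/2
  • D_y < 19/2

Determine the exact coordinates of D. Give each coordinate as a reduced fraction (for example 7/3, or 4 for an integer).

D = (37/2, 17/2)

1. D_x = 37/2  [[BC ⟂ CD ⇒ -3/2x+9/2y-21/2=0] ∩ [|D−(43/2, 19/2)|²=10]]
2. D_y = 17/2  [[BC ⟂ CD ⇒ -3/2x+9/2y-21/2=0] ∩ [|D−(43/2, 19/2)|²=10]]
   so D = (37/2, 17/2)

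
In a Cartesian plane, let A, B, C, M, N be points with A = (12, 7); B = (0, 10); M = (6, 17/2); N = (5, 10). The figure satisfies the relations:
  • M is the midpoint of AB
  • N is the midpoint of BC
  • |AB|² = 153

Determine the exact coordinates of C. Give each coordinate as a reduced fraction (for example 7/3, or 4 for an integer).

1. C_x = 10  [C = 2·N−B = 2·(5, 10)−(0, 10)]
2. C_y = 10  [C = 2·N−B = 2·(5, 10)−(0, 10)]
   so C = (10, 10)

C = (10, 10)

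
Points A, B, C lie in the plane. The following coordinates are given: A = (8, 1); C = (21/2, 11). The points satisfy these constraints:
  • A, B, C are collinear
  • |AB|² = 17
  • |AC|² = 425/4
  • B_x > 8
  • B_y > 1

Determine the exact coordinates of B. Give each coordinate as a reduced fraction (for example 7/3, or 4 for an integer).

1. B_x = 9  [[A, B, C are collinear ⇒ 10x-5/2y-155/2=0] ∩ [|B−(8, 1)|²=17]]
2. B_y = 5  [[A, B, C are collinear ⇒ 10x-5/2y-155/2=0] ∩ [|B−(8, 1)|²=17]]
   so B = (9, 5)

B = (9, 5)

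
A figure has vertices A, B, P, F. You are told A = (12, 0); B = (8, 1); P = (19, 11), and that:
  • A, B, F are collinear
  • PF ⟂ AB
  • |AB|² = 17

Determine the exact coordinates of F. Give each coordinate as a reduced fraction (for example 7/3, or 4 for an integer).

1. F_x = 16  [[A, B, F are collinear ⇒ -1x-4y+12=0] ∩ [PF ⟂ AB ⇒ -4x+1y+65=0]]
2. F_y = -1  [[A, B, F are collinear ⇒ -1x-4y+12=0] ∩ [PF ⟂ AB ⇒ -4x+1y+65=0]]
   so F = (16, -1)

F = (16, -1)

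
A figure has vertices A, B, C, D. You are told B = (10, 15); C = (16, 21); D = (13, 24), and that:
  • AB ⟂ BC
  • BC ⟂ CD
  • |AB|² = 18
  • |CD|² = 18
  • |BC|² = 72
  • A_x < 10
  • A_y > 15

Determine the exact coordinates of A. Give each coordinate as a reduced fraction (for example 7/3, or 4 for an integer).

1. A_x = 7  [[AB ⟂ BC ⇒ -6x-6y+150=0] ∩ [|A−(10, 15)|²=18]]
2. A_y = 18  [[AB ⟂ BC ⇒ -6x-6y+150=0] ∩ [|A−(10, 15)|²=18]]
   so A = (7, 18)

A = (7, 18)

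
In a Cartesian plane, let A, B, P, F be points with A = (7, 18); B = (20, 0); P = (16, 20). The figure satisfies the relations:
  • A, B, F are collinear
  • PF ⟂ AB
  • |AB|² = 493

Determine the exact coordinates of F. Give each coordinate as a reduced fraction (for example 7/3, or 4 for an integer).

1. F_x = 4504/493  [[A, B, F are collinear ⇒ 18x+13y-360=0] ∩ [PF ⟂ AB ⇒ 13x-18y+152=0]]
2. F_y = 7416/493  [[A, B, F are collinear ⇒ 18x+13y-360=0] ∩ [PF ⟂ AB ⇒ 13x-18y+152=0]]
   so F = (4504/493, 7416/493)

F = (4504/493, 7416/493)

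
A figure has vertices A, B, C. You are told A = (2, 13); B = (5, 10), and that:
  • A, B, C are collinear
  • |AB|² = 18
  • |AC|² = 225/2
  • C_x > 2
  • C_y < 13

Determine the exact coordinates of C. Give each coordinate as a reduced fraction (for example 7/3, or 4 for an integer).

1. C_x = 19/2  [[A, B, C are collinear ⇒ 3x+3y-45=0] ∩ [|C−(2, 13)|²=225/2]]
2. C_y = 11/2  [[A, B, C are collinear ⇒ 3x+3y-45=0] ∩ [|C−(2, 13)|²=225/2]]
   so C = (19/2, 11/2)

C = (19/2, 11/2)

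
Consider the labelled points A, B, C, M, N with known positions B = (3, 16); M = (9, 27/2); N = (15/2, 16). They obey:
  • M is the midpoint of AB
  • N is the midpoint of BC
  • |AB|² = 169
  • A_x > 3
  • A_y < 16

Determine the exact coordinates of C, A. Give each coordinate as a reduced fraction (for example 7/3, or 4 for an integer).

1. A_x = 15  [A = 2·M−B = 2·(9, 27/2)−(3, 16)]
2. A_y = 11  [A = 2·M−B = 2·(9, 27/2)−(3, 16)]
   so A = (15, 11)
3. C_x = 12  [C = 2·N−B = 2·(15/2, 16)−(3, 16)]
4. C_y = 16  [C = 2·N−B = 2·(15/2, 16)−(3, 16)]
   so C = (12, 16)

C = (12, 16)
A = (15, 11)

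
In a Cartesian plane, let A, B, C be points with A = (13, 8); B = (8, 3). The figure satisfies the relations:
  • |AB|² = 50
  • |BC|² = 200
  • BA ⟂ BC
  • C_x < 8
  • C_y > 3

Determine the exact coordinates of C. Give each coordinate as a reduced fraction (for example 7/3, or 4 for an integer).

C = (-2, 13)

1. C_x = -2  [[BA ⟂ BC ⇒ 5x+5y-55=0] ∩ [|C−(8, 3)|²=200]]
2. C_y = 13  [[BA ⟂ BC ⇒ 5x+5y-55=0] ∩ [|C−(8, 3)|²=200]]
   so C = (-2, 13)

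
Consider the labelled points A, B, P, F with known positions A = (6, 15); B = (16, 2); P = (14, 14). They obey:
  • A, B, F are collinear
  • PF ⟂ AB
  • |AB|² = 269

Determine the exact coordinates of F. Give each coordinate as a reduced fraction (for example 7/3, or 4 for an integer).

F = (2544/269, 2826/269)

1. F_x = 2544/269  [[A, B, F are collinear ⇒ 13x+10y-228=0] ∩ [PF ⟂ AB ⇒ 10x-13y+42=0]]
2. F_y = 2826/269  [[A, B, F are collinear ⇒ 13x+10y-228=0] ∩ [PF ⟂ AB ⇒ 10x-13y+42=0]]
   so F = (2544/269, 2826/269)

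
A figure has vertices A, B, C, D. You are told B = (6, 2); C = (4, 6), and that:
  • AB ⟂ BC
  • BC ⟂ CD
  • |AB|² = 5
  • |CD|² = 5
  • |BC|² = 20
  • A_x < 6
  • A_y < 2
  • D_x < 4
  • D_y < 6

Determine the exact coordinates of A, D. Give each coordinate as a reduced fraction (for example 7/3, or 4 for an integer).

A = (4, 1)
D = (2, 5)

1. A_x = 4  [[AB ⟂ BC ⇒ 2x-4y-4=0] ∩ [|A−(6, 2)|²=5]]
2. A_y = 1  [[AB ⟂ BC ⇒ 2x-4y-4=0] ∩ [|A−(6, 2)|²=5]]
   so A = (4, 1)
3. D_x = 2  [[BC ⟂ CD ⇒ -2x+4y-16=0] ∩ [|D−(4, 6)|²=5]]
4. D_y = 5  [[BC ⟂ CD ⇒ -2x+4y-16=0] ∩ [|D−(4, 6)|²=5]]
   so D = (2, 5)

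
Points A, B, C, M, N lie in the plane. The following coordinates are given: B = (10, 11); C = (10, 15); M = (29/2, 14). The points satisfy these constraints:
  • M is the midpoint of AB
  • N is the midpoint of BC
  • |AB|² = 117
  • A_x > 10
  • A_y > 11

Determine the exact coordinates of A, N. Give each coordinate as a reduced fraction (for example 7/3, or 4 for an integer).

1. A_x = 19  [A = 2·M−B = 2·(29/2, 14)−(10, 11)]
2. A_y = 17  [A = 2·M−B = 2·(29/2, 14)−(10, 11)]
   so A = (19, 17)
3. N_x = 10  [2·N = B+C = (10, 11)+(10, 15)]
4. N_y = 13  [2·N = B+C = (10, 11)+(10, 15)]
   so N = (10, 13)

A = (19, 17)
N = (10, 13)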